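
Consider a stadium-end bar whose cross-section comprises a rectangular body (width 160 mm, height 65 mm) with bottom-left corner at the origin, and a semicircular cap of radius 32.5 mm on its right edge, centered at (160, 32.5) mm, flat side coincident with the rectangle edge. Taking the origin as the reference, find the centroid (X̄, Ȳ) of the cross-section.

rectangular body: A = 160 × 65 = 10400.00, centroid at (80.00, 32.50).
semicircular end: A = ½π·32.5² = 1659.15, centroid at (173.79, 32.50).
ΣA = 12059.15 mm², ΣAX̄ = 1120350.00 mm³, ΣAȲ = 391922.49 mm³.
X̄ = 1120350.00/12059.15 = 92.90 mm; Ȳ = 391922.49/12059.15 = 32.50 mm.

X̄ = 92.90 mm, Ȳ = 32.50 mm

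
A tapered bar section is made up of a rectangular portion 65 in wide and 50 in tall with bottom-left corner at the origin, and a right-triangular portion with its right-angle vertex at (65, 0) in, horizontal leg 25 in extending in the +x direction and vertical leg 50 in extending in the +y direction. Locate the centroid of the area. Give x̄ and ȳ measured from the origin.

x̄ = 39.09 in, ȳ = 23.66 in

rectangular portion: A = 65 × 50 = 3250.00, centroid at (32.50, 25.00).
triangular portion: A = ½·25·50 = 625.00, centroid at (73.33, 16.67).
ΣA = 3875.00 in²
ΣAx̄ = (3250.00)(32.50) + (625.00)(73.33) = 151458.33 in³
ΣAȳ = (3250.00)(25.00) + (625.00)(16.67) = 91666.67 in³
x̄ = 151458.33 / 3875.00 = 39.09 in
ȳ = 91666.67 / 3875.00 = 23.66 in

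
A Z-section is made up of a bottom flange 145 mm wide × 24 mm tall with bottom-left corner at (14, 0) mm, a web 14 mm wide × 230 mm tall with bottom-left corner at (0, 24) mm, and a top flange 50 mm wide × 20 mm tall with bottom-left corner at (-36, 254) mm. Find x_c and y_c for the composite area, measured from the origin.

x_c = 40.59 mm, y_c = 97.84 mm

Part | A | x̄ᵢ | ȳᵢ | A·x̄ᵢ | A·ȳᵢ
bottom flange | 3480.00 | 86.50 | 12.00 | 301020.00 | 41760.00
web | 3220.00 | 7.00 | 139.00 | 22540.00 | 447580.00
top flange | 1000.00 | -11.00 | 264.00 | -11000.00 | 264000.00
Σ | 7700.00 |  |  | 312560.00 | 753340.00
x_c = 312560.00 / 7700.00 = 40.59 mm
y_c = 753340.00 / 7700.00 = 97.84 mm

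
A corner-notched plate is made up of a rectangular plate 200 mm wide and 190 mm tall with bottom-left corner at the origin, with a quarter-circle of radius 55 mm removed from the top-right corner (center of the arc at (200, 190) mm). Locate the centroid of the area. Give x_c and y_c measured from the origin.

plate: A = 200 × 190 = 38000.00, centroid at (100.00, 95.00).
removed quarter-circle: A = −¼π·55² = -2375.83, centroid at (176.66, 166.66).
ΣA = 35624.17 mm²
ΣAx_c = (38000.00)(100.00) + (-2375.83)(176.66) = 3380292.44 mm³
ΣAy_c = (38000.00)(95.00) + (-2375.83)(166.66) = 3214050.74 mm³
x_c = 3380292.44 / 35624.17 = 94.89 mm
y_c = 3214050.74 / 35624.17 = 90.22 mm

x_c = 94.89 mm, y_c = 90.22 mm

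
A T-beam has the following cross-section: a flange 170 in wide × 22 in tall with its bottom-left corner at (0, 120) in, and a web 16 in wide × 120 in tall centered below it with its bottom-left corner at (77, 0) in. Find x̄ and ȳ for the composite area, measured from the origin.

x̄ = 85.00 in, ȳ = 106.92 in

web: A = 16 × 120 = 1920.00, centroid at (85.00, 60.00).
flange: A = 170 × 22 = 3740.00, centroid at (85.00, 131.00).
ΣA = 5660.00 in²
ΣAx̄ = (1920.00)(85.00) + (3740.00)(85.00) = 481100.00 in³
ΣAȳ = (1920.00)(60.00) + (3740.00)(131.00) = 605140.00 in³
x̄ = 481100.00 / 5660.00 = 85.00 in
ȳ = 605140.00 / 5660.00 = 106.92 in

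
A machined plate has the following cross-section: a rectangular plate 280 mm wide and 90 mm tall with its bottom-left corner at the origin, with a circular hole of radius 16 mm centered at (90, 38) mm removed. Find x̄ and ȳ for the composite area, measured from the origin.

x̄ = 141.65 mm, ȳ = 45.23 mm

Part | A | x̄ᵢ | ȳᵢ | A·x̄ᵢ | A·ȳᵢ
plate | 25200.00 | 140.00 | 45.00 | 3528000.00 | 1134000.00
hole | -804.25 | 90.00 | 38.00 | -72382.29 | -30561.41
Σ | 24395.75 |  |  | 3455617.71 | 1103438.59
x̄ = 3455617.71 / 24395.75 = 141.65 mm
ȳ = 1103438.59 / 24395.75 = 45.23 mm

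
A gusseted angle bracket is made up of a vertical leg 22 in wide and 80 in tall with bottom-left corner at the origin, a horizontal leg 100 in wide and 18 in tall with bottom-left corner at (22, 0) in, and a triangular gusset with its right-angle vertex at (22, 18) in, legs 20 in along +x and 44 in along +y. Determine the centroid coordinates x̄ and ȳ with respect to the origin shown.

vertical leg: A = 22 × 80 = 1760.00, centroid at (11.00, 40.00).
horizontal leg: A = 100 × 18 = 1800.00, centroid at (72.00, 9.00).
gusset: A = ½·20·44 = 440.00, centroid at (28.67, 32.67).
ΣA = 4000.00 in², ΣAx̄ = 161573.33 in³, ΣAȳ = 100973.33 in³.
x̄ = 161573.33/4000.00 = 40.39 in; ȳ = 100973.33/4000.00 = 25.24 in.

x̄ = 40.39 in, ȳ = 25.24 in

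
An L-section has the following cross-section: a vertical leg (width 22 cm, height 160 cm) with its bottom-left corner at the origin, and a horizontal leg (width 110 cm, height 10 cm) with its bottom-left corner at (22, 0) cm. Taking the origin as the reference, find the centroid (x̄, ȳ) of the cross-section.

x̄ = 26.71 cm, ȳ = 62.14 cm

vertical leg: A = 22 × 160 = 3520.00, centroid at (11.00, 80.00).
horizontal leg: A = 110 × 10 = 1100.00, centroid at (77.00, 5.00).
ΣA = 4620.00 cm², ΣAx̄ = 123420.00 cm³, ΣAȳ = 287100.00 cm³.
x̄ = 123420.00/4620.00 = 26.71 cm; ȳ = 287100.00/4620.00 = 62.14 cm.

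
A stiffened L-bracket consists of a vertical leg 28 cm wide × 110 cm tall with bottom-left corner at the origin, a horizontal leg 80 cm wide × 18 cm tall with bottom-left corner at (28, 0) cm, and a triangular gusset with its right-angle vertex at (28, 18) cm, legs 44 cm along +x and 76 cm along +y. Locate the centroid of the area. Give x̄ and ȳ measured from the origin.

Part | A | x̄ᵢ | ȳᵢ | A·x̄ᵢ | A·ȳᵢ
vertical leg | 3080.00 | 14.00 | 55.00 | 43120.00 | 169400.00
horizontal leg | 1440.00 | 68.00 | 9.00 | 97920.00 | 12960.00
gusset | 1672.00 | 42.67 | 43.33 | 71338.67 | 72453.33
Σ | 6192.00 |  |  | 212378.67 | 254813.33
x̄ = 212378.67 / 6192.00 = 34.30 cm
ȳ = 254813.33 / 6192.00 = 41.15 cm

x̄ = 34.30 cm, ȳ = 41.15 cm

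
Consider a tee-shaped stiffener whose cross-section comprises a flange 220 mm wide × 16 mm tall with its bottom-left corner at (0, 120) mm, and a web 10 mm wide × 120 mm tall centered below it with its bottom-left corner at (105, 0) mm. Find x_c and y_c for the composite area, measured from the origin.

x_c = 110.00 mm, y_c = 110.71 mm

web: A = 10 × 120 = 1200.00, centroid at (110.00, 60.00).
flange: A = 220 × 16 = 3520.00, centroid at (110.00, 128.00).
ΣA = 4720.00 mm², ΣAx_c = 519200.00 mm³, ΣAy_c = 522560.00 mm³.
x_c = 519200.00/4720.00 = 110.00 mm; y_c = 522560.00/4720.00 = 110.71 mm.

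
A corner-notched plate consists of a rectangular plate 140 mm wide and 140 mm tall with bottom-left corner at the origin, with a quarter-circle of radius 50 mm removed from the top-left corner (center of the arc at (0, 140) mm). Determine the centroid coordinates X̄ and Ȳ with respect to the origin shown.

X̄ = 75.43 mm, Ȳ = 64.57 mm

plate: A = 140 × 140 = 19600.00, centroid at (70.00, 70.00).
removed quarter-circle: A = −¼π·50² = -1963.50, centroid at (21.22, 118.78).
ΣA = 17636.50 mm²
ΣAX̄ = (19600.00)(70.00) + (-1963.50)(21.22) = 1330333.33 mm³
ΣAȲ = (19600.00)(70.00) + (-1963.50)(118.78) = 1138777.31 mm³
X̄ = 1330333.33 / 17636.50 = 75.43 mm
Ȳ = 1138777.31 / 17636.50 = 64.57 mm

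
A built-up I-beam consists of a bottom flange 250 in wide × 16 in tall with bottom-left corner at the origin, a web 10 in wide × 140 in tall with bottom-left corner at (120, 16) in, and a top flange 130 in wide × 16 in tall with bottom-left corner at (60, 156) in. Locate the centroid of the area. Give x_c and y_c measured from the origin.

x_c = 125.00 in, y_c = 65.98 in

Part | A | x̄ᵢ | ȳᵢ | A·x̄ᵢ | A·ȳᵢ
bottom flange | 4000.00 | 125.00 | 8.00 | 500000.00 | 32000.00
web | 1400.00 | 125.00 | 86.00 | 175000.00 | 120400.00
top flange | 2080.00 | 125.00 | 164.00 | 260000.00 | 341120.00
Σ | 7480.00 |  |  | 935000.00 | 493520.00
x_c = 935000.00 / 7480.00 = 125.00 in
y_c = 493520.00 / 7480.00 = 65.98 in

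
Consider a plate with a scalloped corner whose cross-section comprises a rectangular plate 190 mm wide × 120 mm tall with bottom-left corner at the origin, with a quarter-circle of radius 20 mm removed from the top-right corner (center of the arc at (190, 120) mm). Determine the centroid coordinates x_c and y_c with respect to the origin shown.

plate: A = 190 × 120 = 22800.00, centroid at (95.00, 60.00).
removed quarter-circle: A = −¼π·20² = -314.16, centroid at (181.51, 111.51).
ΣA = 22485.84 mm², ΣAx_c = 2108976.41 mm³, ΣAy_c = 1332967.55 mm³.
x_c = 2108976.41/22485.84 = 93.79 mm; y_c = 1332967.55/22485.84 = 59.28 mm.

x_c = 93.79 mm, y_c = 59.28 mm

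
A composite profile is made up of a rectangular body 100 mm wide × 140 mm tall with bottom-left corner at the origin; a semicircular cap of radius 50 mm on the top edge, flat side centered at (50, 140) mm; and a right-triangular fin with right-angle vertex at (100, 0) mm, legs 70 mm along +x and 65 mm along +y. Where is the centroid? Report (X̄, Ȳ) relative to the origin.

Part | A | x̄ᵢ | ȳᵢ | A·x̄ᵢ | A·ȳᵢ
rectangular body | 14000.00 | 50.00 | 70.00 | 700000.00 | 980000.00
semicircular top | 3926.99 | 50.00 | 161.22 | 196349.54 | 633112.05
triangular fin | 2275.00 | 123.33 | 21.67 | 280583.33 | 49291.67
Σ | 20201.99 |  |  | 1176932.87 | 1662403.71
X̄ = 1176932.87 / 20201.99 = 58.26 mm
Ȳ = 1662403.71 / 20201.99 = 82.29 mm

X̄ = 58.26 mm, Ȳ = 82.29 mm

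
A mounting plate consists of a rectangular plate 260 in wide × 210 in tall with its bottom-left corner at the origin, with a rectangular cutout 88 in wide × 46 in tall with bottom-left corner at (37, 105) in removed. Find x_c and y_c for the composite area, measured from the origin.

Part | A | x̄ᵢ | ȳᵢ | A·x̄ᵢ | A·ȳᵢ
plate | 54600.00 | 130.00 | 105.00 | 7098000.00 | 5733000.00
hole | -4048.00 | 81.00 | 128.00 | -327888.00 | -518144.00
Σ | 50552.00 |  |  | 6770112.00 | 5214856.00
x_c = 6770112.00 / 50552.00 = 133.92 in
y_c = 5214856.00 / 50552.00 = 103.16 in

x_c = 133.92 in, y_c = 103.16 in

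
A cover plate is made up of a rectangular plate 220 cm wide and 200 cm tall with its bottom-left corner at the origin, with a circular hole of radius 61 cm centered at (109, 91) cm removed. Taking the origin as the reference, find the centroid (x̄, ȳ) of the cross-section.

plate: A = 220 × 200 = 44000.00, centroid at (110.00, 100.00).
hole: A = −π·61² = -11689.87, centroid at (109.00, 91.00).
ΣA = 32310.13 cm²
ΣAx̄ = (44000.00)(110.00) + (-11689.87)(109.00) = 3565804.58 cm³
ΣAȳ = (44000.00)(100.00) + (-11689.87)(91.00) = 3336222.17 cm³
x̄ = 3565804.58 / 32310.13 = 110.36 cm
ȳ = 3336222.17 / 32310.13 = 103.26 cm

x̄ = 110.36 cm, ȳ = 103.26 cm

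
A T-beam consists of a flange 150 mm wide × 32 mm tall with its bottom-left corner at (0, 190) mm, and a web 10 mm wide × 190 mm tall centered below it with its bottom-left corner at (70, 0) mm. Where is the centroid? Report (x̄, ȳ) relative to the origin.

x̄ = 75.00 mm, ȳ = 174.52 mm

web: A = 10 × 190 = 1900.00, centroid at (75.00, 95.00).
flange: A = 150 × 32 = 4800.00, centroid at (75.00, 206.00).
ΣA = 6700.00 mm², ΣAx̄ = 502500.00 mm³, ΣAȳ = 1169300.00 mm³.
x̄ = 502500.00/6700.00 = 75.00 mm; ȳ = 1169300.00/6700.00 = 174.52 mm.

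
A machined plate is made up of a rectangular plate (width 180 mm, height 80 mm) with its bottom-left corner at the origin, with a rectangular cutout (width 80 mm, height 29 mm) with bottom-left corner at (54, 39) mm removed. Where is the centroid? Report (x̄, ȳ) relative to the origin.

x̄ = 89.23 mm, ȳ = 37.41 mm

plate: A = 180 × 80 = 14400.00, centroid at (90.00, 40.00).
hole: A = −(80 × 29) = -2320.00, centroid at (94.00, 53.50).
ΣA = 12080.00 mm²
ΣAx̄ = (14400.00)(90.00) + (-2320.00)(94.00) = 1077920.00 mm³
ΣAȳ = (14400.00)(40.00) + (-2320.00)(53.50) = 451880.00 mm³
x̄ = 1077920.00 / 12080.00 = 89.23 mm
ȳ = 451880.00 / 12080.00 = 37.41 mm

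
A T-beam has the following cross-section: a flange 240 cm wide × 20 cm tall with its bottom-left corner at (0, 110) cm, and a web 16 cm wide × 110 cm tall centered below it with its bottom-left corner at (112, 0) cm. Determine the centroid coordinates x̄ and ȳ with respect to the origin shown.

Part | A | x̄ᵢ | ȳᵢ | A·x̄ᵢ | A·ȳᵢ
web | 1760.00 | 120.00 | 55.00 | 211200.00 | 96800.00
flange | 4800.00 | 120.00 | 120.00 | 576000.00 | 576000.00
Σ | 6560.00 |  |  | 787200.00 | 672800.00
x̄ = 787200.00 / 6560.00 = 120.00 cm
ȳ = 672800.00 / 6560.00 = 102.56 cm

x̄ = 120.00 cm, ȳ = 102.56 cm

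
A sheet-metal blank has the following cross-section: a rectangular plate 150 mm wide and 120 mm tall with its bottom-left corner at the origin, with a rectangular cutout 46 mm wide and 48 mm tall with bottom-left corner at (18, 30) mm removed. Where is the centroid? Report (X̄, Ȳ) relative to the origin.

Part | A | x̄ᵢ | ȳᵢ | A·x̄ᵢ | A·ȳᵢ
plate | 18000.00 | 75.00 | 60.00 | 1350000.00 | 1080000.00
hole | -2208.00 | 41.00 | 54.00 | -90528.00 | -119232.00
Σ | 15792.00 |  |  | 1259472.00 | 960768.00
X̄ = 1259472.00 / 15792.00 = 79.75 mm
Ȳ = 960768.00 / 15792.00 = 60.84 mm

X̄ = 79.75 mm, Ȳ = 60.84 mm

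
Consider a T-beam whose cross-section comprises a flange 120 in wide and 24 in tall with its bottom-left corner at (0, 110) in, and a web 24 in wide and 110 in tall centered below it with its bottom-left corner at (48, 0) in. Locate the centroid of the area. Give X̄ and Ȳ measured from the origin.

Part | A | x̄ᵢ | ȳᵢ | A·x̄ᵢ | A·ȳᵢ
web | 2640.00 | 60.00 | 55.00 | 158400.00 | 145200.00
flange | 2880.00 | 60.00 | 122.00 | 172800.00 | 351360.00
Σ | 5520.00 |  |  | 331200.00 | 496560.00
X̄ = 331200.00 / 5520.00 = 60.00 in
Ȳ = 496560.00 / 5520.00 = 89.96 in

X̄ = 60.00 in, Ȳ = 89.96 in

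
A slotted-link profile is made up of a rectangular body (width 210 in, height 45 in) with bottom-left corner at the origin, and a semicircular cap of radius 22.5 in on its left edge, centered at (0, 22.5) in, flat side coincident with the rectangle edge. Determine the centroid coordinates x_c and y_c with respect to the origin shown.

x_c = 96.11 in, y_c = 22.50 in

rectangular body: A = 210 × 45 = 9450.00, centroid at (105.00, 22.50).
semicircular end: A = ½π·22.5² = 795.22, centroid at (-9.55, 22.50).
ΣA = 10245.22 in²
ΣAx_c = (9450.00)(105.00) + (795.22)(-9.55) = 984656.25 in³
ΣAy_c = (9450.00)(22.50) + (795.22)(22.50) = 230517.35 in³
x_c = 984656.25 / 10245.22 = 96.11 in
y_c = 230517.35 / 10245.22 = 22.50 in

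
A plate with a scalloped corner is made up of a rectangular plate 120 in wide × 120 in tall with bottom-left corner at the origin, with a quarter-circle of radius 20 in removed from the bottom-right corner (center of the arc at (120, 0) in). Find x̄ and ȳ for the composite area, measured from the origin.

x̄ = 58.85 in, ȳ = 61.15 in

Part | A | x̄ᵢ | ȳᵢ | A·x̄ᵢ | A·ȳᵢ
plate | 14400.00 | 60.00 | 60.00 | 864000.00 | 864000.00
removed quarter-circle | -314.16 | 111.51 | 8.49 | -35032.45 | -2666.67
Σ | 14085.84 |  |  | 828967.55 | 861333.33
x̄ = 828967.55 / 14085.84 = 58.85 in
ȳ = 861333.33 / 14085.84 = 61.15 in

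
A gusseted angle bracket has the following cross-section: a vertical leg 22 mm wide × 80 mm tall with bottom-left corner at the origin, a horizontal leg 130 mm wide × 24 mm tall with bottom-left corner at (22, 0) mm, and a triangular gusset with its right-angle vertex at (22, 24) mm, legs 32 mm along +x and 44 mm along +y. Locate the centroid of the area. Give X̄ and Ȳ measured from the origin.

X̄ = 56.20 mm, Ȳ = 24.19 mm

Part | A | x̄ᵢ | ȳᵢ | A·x̄ᵢ | A·ȳᵢ
vertical leg | 1760.00 | 11.00 | 40.00 | 19360.00 | 70400.00
horizontal leg | 3120.00 | 87.00 | 12.00 | 271440.00 | 37440.00
gusset | 704.00 | 32.67 | 38.67 | 22997.33 | 27221.33
Σ | 5584.00 |  |  | 313797.33 | 135061.33
X̄ = 313797.33 / 5584.00 = 56.20 mm
Ȳ = 135061.33 / 5584.00 = 24.19 mm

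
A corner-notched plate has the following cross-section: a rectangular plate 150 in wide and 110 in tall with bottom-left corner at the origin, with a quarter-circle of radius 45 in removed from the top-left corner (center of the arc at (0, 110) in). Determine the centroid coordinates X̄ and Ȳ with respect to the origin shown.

plate: A = 150 × 110 = 16500.00, centroid at (75.00, 55.00).
removed quarter-circle: A = −¼π·45² = -1590.43, centroid at (19.10, 90.90).
ΣA = 14909.57 in², ΣAX̄ = 1207125.00 in³, ΣAȲ = 762927.56 in³.
X̄ = 1207125.00/14909.57 = 80.96 in; Ȳ = 762927.56/14909.57 = 51.17 in.

X̄ = 80.96 in, Ȳ = 51.17 in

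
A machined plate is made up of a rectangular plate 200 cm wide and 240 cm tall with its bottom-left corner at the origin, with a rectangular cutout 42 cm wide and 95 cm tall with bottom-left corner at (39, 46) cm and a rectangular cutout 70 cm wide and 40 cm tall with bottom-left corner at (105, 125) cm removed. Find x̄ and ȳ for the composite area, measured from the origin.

Part | A | x̄ᵢ | ȳᵢ | A·x̄ᵢ | A·ȳᵢ
plate | 48000.00 | 100.00 | 120.00 | 4800000.00 | 5760000.00
hole 1 | -3990.00 | 60.00 | 93.50 | -239400.00 | -373065.00
hole 2 | -2800.00 | 140.00 | 145.00 | -392000.00 | -406000.00
Σ | 41210.00 |  |  | 4168600.00 | 4980935.00
x̄ = 4168600.00 / 41210.00 = 101.16 cm
ȳ = 4980935.00 / 41210.00 = 120.87 cm

x̄ = 101.16 cm, ȳ = 120.87 cm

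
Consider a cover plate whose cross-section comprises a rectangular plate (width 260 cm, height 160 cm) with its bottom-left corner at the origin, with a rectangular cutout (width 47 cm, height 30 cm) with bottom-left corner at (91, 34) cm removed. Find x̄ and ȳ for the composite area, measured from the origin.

x̄ = 130.54 cm, ȳ = 81.09 cm

Part | A | x̄ᵢ | ȳᵢ | A·x̄ᵢ | A·ȳᵢ
plate | 41600.00 | 130.00 | 80.00 | 5408000.00 | 3328000.00
hole | -1410.00 | 114.50 | 49.00 | -161445.00 | -69090.00
Σ | 40190.00 |  |  | 5246555.00 | 3258910.00
x̄ = 5246555.00 / 40190.00 = 130.54 cm
ȳ = 3258910.00 / 40190.00 = 81.09 cm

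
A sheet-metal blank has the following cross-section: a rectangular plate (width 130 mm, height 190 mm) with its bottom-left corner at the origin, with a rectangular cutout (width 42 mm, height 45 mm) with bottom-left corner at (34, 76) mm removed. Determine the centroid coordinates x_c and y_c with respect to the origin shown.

x_c = 65.83 mm, y_c = 94.71 mm

Part | A | x̄ᵢ | ȳᵢ | A·x̄ᵢ | A·ȳᵢ
plate | 24700.00 | 65.00 | 95.00 | 1605500.00 | 2346500.00
hole | -1890.00 | 55.00 | 98.50 | -103950.00 | -186165.00
Σ | 22810.00 |  |  | 1501550.00 | 2160335.00
x_c = 1501550.00 / 22810.00 = 65.83 mm
y_c = 2160335.00 / 22810.00 = 94.71 mm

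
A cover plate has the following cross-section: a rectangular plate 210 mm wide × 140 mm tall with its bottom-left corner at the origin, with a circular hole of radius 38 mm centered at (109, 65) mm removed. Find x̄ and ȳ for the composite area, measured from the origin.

plate: A = 210 × 140 = 29400.00, centroid at (105.00, 70.00).
hole: A = −π·38² = -4536.46, centroid at (109.00, 65.00).
ΣA = 24863.54 mm², ΣAx̄ = 2592525.88 mm³, ΣAȳ = 1763130.11 mm³.
x̄ = 2592525.88/24863.54 = 104.27 mm; ȳ = 1763130.11/24863.54 = 70.91 mm.

x̄ = 104.27 mm, ȳ = 70.91 mm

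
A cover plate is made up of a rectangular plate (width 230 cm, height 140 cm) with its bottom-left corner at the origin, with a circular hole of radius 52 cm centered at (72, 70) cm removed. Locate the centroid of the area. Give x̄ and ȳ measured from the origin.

x̄ = 130.41 cm, ȳ = 70.00 cm

plate: A = 230 × 140 = 32200.00, centroid at (115.00, 70.00).
hole: A = −π·52² = -8494.87, centroid at (72.00, 70.00).
ΣA = 23705.13 cm²
ΣAx̄ = (32200.00)(115.00) + (-8494.87)(72.00) = 3091369.61 cm³
ΣAȳ = (32200.00)(70.00) + (-8494.87)(70.00) = 1659359.34 cm³
x̄ = 3091369.61 / 23705.13 = 130.41 cm
ȳ = 1659359.34 / 23705.13 = 70.00 cm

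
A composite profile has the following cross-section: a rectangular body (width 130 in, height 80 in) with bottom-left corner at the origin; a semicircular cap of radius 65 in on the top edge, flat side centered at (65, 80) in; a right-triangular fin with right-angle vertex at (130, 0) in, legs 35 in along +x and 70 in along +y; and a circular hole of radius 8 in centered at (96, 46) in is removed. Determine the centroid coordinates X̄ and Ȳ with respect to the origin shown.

X̄ = 69.85 in, Ȳ = 63.64 in

Part | A | x̄ᵢ | ȳᵢ | A·x̄ᵢ | A·ȳᵢ
rectangular body | 10400.00 | 65.00 | 40.00 | 676000.00 | 416000.00
semicircular top | 6636.61 | 65.00 | 107.59 | 431379.94 | 714012.49
triangular fin | 1225.00 | 141.67 | 23.33 | 173541.67 | 28583.33
hole | -201.06 | 96.00 | 46.00 | -19301.95 | -9248.85
Σ | 18060.55 |  |  | 1261619.66 | 1149346.98
X̄ = 1261619.66 / 18060.55 = 69.85 in
Ȳ = 1149346.98 / 18060.55 = 63.64 in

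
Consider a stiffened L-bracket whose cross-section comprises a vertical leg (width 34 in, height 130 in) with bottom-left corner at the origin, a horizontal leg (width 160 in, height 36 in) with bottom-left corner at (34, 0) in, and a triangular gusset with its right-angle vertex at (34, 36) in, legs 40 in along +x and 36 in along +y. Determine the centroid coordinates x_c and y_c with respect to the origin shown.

x_c = 70.26 in, y_c = 39.04 in

vertical leg: A = 34 × 130 = 4420.00, centroid at (17.00, 65.00).
horizontal leg: A = 160 × 36 = 5760.00, centroid at (114.00, 18.00).
gusset: A = ½·40·36 = 720.00, centroid at (47.33, 48.00).
ΣA = 10900.00 in², ΣAx_c = 765860.00 in³, ΣAy_c = 425540.00 in³.
x_c = 765860.00/10900.00 = 70.26 in; y_c = 425540.00/10900.00 = 39.04 in.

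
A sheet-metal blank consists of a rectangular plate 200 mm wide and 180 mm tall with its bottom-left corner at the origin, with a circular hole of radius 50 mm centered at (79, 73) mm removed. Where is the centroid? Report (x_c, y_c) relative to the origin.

plate: A = 200 × 180 = 36000.00, centroid at (100.00, 90.00).
hole: A = −π·50² = -7853.98, centroid at (79.00, 73.00).
ΣA = 28146.02 mm²
ΣAx_c = (36000.00)(100.00) + (-7853.98)(79.00) = 2979535.45 mm³
ΣAy_c = (36000.00)(90.00) + (-7853.98)(73.00) = 2666659.34 mm³
x_c = 2979535.45 / 28146.02 = 105.86 mm
y_c = 2666659.34 / 28146.02 = 94.74 mm

x_c = 105.86 mm, y_c = 94.74 mm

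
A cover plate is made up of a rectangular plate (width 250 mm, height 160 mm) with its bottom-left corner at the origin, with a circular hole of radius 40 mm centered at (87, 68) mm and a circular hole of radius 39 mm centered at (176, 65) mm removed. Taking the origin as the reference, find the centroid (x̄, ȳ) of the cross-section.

plate: A = 250 × 160 = 40000.00, centroid at (125.00, 80.00).
hole 1: A = −π·40² = -5026.55, centroid at (87.00, 68.00).
hole 2: A = −π·39² = -4778.36, centroid at (176.00, 65.00).
ΣA = 30195.09 mm²
ΣAx̄ = (40000.00)(125.00) + (-5026.55)(87.00) + (-4778.36)(176.00) = 3721698.52 mm³
ΣAȳ = (40000.00)(80.00) + (-5026.55)(68.00) + (-4778.36)(65.00) = 2547601.16 mm³
x̄ = 3721698.52 / 30195.09 = 123.26 mm
ȳ = 2547601.16 / 30195.09 = 84.37 mm

x̄ = 123.26 mm, ȳ = 84.37 mm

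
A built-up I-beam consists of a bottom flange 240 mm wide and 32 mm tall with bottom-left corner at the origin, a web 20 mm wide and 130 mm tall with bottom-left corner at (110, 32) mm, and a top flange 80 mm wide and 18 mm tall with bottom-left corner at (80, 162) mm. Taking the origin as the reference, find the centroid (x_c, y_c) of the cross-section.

x_c = 120.00 mm, y_c = 53.01 mm

Part | A | x̄ᵢ | ȳᵢ | A·x̄ᵢ | A·ȳᵢ
bottom flange | 7680.00 | 120.00 | 16.00 | 921600.00 | 122880.00
web | 2600.00 | 120.00 | 97.00 | 312000.00 | 252200.00
top flange | 1440.00 | 120.00 | 171.00 | 172800.00 | 246240.00
Σ | 11720.00 |  |  | 1406400.00 | 621320.00
x_c = 1406400.00 / 11720.00 = 120.00 mm
y_c = 621320.00 / 11720.00 = 53.01 mm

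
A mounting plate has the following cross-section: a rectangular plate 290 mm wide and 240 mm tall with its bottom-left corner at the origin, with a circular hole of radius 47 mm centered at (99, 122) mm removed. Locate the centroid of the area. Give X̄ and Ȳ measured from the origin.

X̄ = 150.09 mm, Ȳ = 119.78 mm

Part | A | x̄ᵢ | ȳᵢ | A·x̄ᵢ | A·ȳᵢ
plate | 69600.00 | 145.00 | 120.00 | 10092000.00 | 8352000.00
hole | -6939.78 | 99.00 | 122.00 | -687038.04 | -846652.94
Σ | 62660.22 |  |  | 9404961.96 | 7505347.06
X̄ = 9404961.96 / 62660.22 = 150.09 mm
Ȳ = 7505347.06 / 62660.22 = 119.78 mm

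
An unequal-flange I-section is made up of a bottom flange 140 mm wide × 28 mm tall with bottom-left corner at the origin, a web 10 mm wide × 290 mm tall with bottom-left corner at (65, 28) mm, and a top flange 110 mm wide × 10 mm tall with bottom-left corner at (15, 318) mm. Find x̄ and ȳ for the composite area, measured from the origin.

x̄ = 70.00 mm, ȳ = 115.14 mm

bottom flange: A = 140 × 28 = 3920.00, centroid at (70.00, 14.00).
web: A = 10 × 290 = 2900.00, centroid at (70.00, 173.00).
top flange: A = 110 × 10 = 1100.00, centroid at (70.00, 323.00).
ΣA = 7920.00 mm², ΣAx̄ = 554400.00 mm³, ΣAȳ = 911880.00 mm³.
x̄ = 554400.00/7920.00 = 70.00 mm; ȳ = 911880.00/7920.00 = 115.14 mm.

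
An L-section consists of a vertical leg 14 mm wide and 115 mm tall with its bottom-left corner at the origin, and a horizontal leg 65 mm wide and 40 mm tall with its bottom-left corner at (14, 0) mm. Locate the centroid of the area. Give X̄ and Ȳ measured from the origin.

vertical leg: A = 14 × 115 = 1610.00, centroid at (7.00, 57.50).
horizontal leg: A = 65 × 40 = 2600.00, centroid at (46.50, 20.00).
ΣA = 4210.00 mm², ΣAX̄ = 132170.00 mm³, ΣAȲ = 144575.00 mm³.
X̄ = 132170.00/4210.00 = 31.39 mm; Ȳ = 144575.00/4210.00 = 34.34 mm.

X̄ = 31.39 mm, Ȳ = 34.34 mm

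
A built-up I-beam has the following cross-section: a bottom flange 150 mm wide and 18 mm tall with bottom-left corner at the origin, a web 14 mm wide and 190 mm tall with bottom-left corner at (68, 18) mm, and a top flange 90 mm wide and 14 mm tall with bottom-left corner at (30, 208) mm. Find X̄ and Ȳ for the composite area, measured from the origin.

X̄ = 75.00 mm, Ȳ = 90.00 mm

bottom flange: A = 150 × 18 = 2700.00, centroid at (75.00, 9.00).
web: A = 14 × 190 = 2660.00, centroid at (75.00, 113.00).
top flange: A = 90 × 14 = 1260.00, centroid at (75.00, 215.00).
ΣA = 6620.00 mm², ΣAX̄ = 496500.00 mm³, ΣAȲ = 595780.00 mm³.
X̄ = 496500.00/6620.00 = 75.00 mm; Ȳ = 595780.00/6620.00 = 90.00 mm.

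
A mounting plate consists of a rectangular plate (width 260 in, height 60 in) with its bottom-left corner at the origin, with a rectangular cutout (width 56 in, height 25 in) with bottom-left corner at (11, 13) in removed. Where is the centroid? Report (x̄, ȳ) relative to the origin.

plate: A = 260 × 60 = 15600.00, centroid at (130.00, 30.00).
hole: A = −(56 × 25) = -1400.00, centroid at (39.00, 25.50).
ΣA = 14200.00 in², ΣAx̄ = 1973400.00 in³, ΣAȳ = 432300.00 in³.
x̄ = 1973400.00/14200.00 = 138.97 in; ȳ = 432300.00/14200.00 = 30.44 in.

x̄ = 138.97 in, ȳ = 30.44 in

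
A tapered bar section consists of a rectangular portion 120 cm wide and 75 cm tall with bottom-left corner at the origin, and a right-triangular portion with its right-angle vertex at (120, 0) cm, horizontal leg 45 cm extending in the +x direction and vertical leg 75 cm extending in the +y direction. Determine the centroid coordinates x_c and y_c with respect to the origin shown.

rectangular portion: A = 120 × 75 = 9000.00, centroid at (60.00, 37.50).
triangular portion: A = ½·45·75 = 1687.50, centroid at (135.00, 25.00).
ΣA = 10687.50 cm², ΣAx_c = 767812.50 cm³, ΣAy_c = 379687.50 cm³.
x_c = 767812.50/10687.50 = 71.84 cm; y_c = 379687.50/10687.50 = 35.53 cm.

x_c = 71.84 cm, y_c = 35.53 cm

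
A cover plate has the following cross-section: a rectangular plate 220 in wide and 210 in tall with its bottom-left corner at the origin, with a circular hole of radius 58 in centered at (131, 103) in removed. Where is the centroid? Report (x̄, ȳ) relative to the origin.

plate: A = 220 × 210 = 46200.00, centroid at (110.00, 105.00).
hole: A = −π·58² = -10568.32, centroid at (131.00, 103.00).
ΣA = 35631.68 in²
ΣAx̄ = (46200.00)(110.00) + (-10568.32)(131.00) = 3697550.38 in³
ΣAȳ = (46200.00)(105.00) + (-10568.32)(103.00) = 3762463.28 in³
x̄ = 3697550.38 / 35631.68 = 103.77 in
ȳ = 3762463.28 / 35631.68 = 105.59 in

x̄ = 103.77 in, ȳ = 105.59 in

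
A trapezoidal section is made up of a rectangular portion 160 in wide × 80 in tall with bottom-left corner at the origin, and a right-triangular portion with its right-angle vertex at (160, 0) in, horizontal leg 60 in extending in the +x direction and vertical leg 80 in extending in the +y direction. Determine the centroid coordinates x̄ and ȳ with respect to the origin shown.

x̄ = 95.79 in, ȳ = 37.89 in

Part | A | x̄ᵢ | ȳᵢ | A·x̄ᵢ | A·ȳᵢ
rectangular portion | 12800.00 | 80.00 | 40.00 | 1024000.00 | 512000.00
triangular portion | 2400.00 | 180.00 | 26.67 | 432000.00 | 64000.00
Σ | 15200.00 |  |  | 1456000.00 | 576000.00
x̄ = 1456000.00 / 15200.00 = 95.79 in
ȳ = 576000.00 / 15200.00 = 37.89 in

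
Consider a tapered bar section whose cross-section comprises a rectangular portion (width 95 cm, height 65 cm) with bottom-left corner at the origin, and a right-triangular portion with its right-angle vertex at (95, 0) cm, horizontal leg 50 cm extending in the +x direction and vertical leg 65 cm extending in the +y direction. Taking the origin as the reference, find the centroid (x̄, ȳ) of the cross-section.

x̄ = 60.87 cm, ȳ = 30.24 cm

Part | A | x̄ᵢ | ȳᵢ | A·x̄ᵢ | A·ȳᵢ
rectangular portion | 6175.00 | 47.50 | 32.50 | 293312.50 | 200687.50
triangular portion | 1625.00 | 111.67 | 21.67 | 181458.33 | 35208.33
Σ | 7800.00 |  |  | 474770.83 | 235895.83
x̄ = 474770.83 / 7800.00 = 60.87 cm
ȳ = 235895.83 / 7800.00 = 30.24 cm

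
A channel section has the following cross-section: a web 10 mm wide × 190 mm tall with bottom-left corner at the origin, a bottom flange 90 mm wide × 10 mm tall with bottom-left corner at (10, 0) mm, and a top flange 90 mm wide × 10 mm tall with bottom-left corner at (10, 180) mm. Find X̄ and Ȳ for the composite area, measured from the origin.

web: A = 10 × 190 = 1900.00, centroid at (5.00, 95.00).
bottom flange: A = 90 × 10 = 900.00, centroid at (55.00, 5.00).
top flange: A = 90 × 10 = 900.00, centroid at (55.00, 185.00).
ΣA = 3700.00 mm², ΣAX̄ = 108500.00 mm³, ΣAȲ = 351500.00 mm³.
X̄ = 108500.00/3700.00 = 29.32 mm; Ȳ = 351500.00/3700.00 = 95.00 mm.

X̄ = 29.32 mm, Ȳ = 95.00 mm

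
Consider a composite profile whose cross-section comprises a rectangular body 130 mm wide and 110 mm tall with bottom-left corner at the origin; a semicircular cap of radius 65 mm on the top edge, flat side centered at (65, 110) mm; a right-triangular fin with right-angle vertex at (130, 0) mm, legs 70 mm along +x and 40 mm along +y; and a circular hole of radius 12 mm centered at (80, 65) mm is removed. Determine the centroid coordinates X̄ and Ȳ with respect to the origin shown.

rectangular body: A = 130 × 110 = 14300.00, centroid at (65.00, 55.00).
semicircular top: A = ½π·65² = 6636.61, centroid at (65.00, 137.59).
triangular fin: A = ½·70·40 = 1400.00, centroid at (153.33, 13.33).
hole: A = −π·12² = -452.39, centroid at (80.00, 65.00).
ΣA = 21884.23 mm², ΣAX̄ = 1539355.46 mm³, ΣAȲ = 1688872.29 mm³.
X̄ = 1539355.46/21884.23 = 70.34 mm; Ȳ = 1688872.29/21884.23 = 77.17 mm.

X̄ = 70.34 mm, Ȳ = 77.17 mm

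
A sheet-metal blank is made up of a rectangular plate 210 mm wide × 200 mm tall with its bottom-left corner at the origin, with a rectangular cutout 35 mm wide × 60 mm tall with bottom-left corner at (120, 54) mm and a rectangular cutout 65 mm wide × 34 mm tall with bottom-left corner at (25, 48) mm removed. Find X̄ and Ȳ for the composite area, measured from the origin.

X̄ = 105.97 mm, Ȳ = 102.94 mm

Part | A | x̄ᵢ | ȳᵢ | A·x̄ᵢ | A·ȳᵢ
plate | 42000.00 | 105.00 | 100.00 | 4410000.00 | 4200000.00
hole 1 | -2100.00 | 137.50 | 84.00 | -288750.00 | -176400.00
hole 2 | -2210.00 | 57.50 | 65.00 | -127075.00 | -143650.00
Σ | 37690.00 |  |  | 3994175.00 | 3879950.00
X̄ = 3994175.00 / 37690.00 = 105.97 mm
Ȳ = 3879950.00 / 37690.00 = 102.94 mm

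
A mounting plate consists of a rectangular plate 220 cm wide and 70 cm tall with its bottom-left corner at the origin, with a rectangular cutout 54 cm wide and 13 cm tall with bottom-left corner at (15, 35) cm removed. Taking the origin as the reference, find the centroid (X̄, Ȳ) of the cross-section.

X̄ = 113.25 cm, Ȳ = 34.69 cm

plate: A = 220 × 70 = 15400.00, centroid at (110.00, 35.00).
hole: A = −(54 × 13) = -702.00, centroid at (42.00, 41.50).
ΣA = 14698.00 cm²
ΣAX̄ = (15400.00)(110.00) + (-702.00)(42.00) = 1664516.00 cm³
ΣAȲ = (15400.00)(35.00) + (-702.00)(41.50) = 509867.00 cm³
X̄ = 1664516.00 / 14698.00 = 113.25 cm
Ȳ = 509867.00 / 14698.00 = 34.69 cm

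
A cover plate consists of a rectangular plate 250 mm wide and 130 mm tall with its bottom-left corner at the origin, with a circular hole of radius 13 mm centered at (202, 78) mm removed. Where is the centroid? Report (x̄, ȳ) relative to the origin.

plate: A = 250 × 130 = 32500.00, centroid at (125.00, 65.00).
hole: A = −π·13² = -530.93, centroid at (202.00, 78.00).
ΣA = 31969.07 mm²
ΣAx̄ = (32500.00)(125.00) + (-530.93)(202.00) = 3955252.31 mm³
ΣAȳ = (32500.00)(65.00) + (-530.93)(78.00) = 2071087.53 mm³
x̄ = 3955252.31 / 31969.07 = 123.72 mm
ȳ = 2071087.53 / 31969.07 = 64.78 mm

x̄ = 123.72 mm, ȳ = 64.78 mm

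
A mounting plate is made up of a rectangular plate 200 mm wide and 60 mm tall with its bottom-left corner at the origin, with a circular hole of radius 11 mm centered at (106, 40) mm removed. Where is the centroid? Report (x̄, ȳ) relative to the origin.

Part | A | x̄ᵢ | ȳᵢ | A·x̄ᵢ | A·ȳᵢ
plate | 12000.00 | 100.00 | 30.00 | 1200000.00 | 360000.00
hole | -380.13 | 106.00 | 40.00 | -40294.07 | -15205.31
Σ | 11619.87 |  |  | 1159705.93 | 344794.69
x̄ = 1159705.93 / 11619.87 = 99.80 mm
ȳ = 344794.69 / 11619.87 = 29.67 mm

x̄ = 99.80 mm, ȳ = 29.67 mm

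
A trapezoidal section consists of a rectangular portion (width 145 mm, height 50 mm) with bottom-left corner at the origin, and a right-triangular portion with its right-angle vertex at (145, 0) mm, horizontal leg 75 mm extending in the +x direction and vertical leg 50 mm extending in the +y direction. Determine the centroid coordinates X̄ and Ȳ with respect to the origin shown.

X̄ = 92.53 mm, Ȳ = 23.29 mm

rectangular portion: A = 145 × 50 = 7250.00, centroid at (72.50, 25.00).
triangular portion: A = ½·75·50 = 1875.00, centroid at (170.00, 16.67).
ΣA = 9125.00 mm², ΣAX̄ = 844375.00 mm³, ΣAȲ = 212500.00 mm³.
X̄ = 844375.00/9125.00 = 92.53 mm; Ȳ = 212500.00/9125.00 = 23.29 mm.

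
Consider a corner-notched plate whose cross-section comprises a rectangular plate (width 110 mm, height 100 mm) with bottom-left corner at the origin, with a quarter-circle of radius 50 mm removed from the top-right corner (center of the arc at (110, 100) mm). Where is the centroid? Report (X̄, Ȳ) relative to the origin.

X̄ = 47.66 mm, Ȳ = 43.75 mm

Part | A | x̄ᵢ | ȳᵢ | A·x̄ᵢ | A·ȳᵢ
plate | 11000.00 | 55.00 | 50.00 | 605000.00 | 550000.00
removed quarter-circle | -1963.50 | 88.78 | 78.78 | -174317.83 | -154682.87
Σ | 9036.50 |  |  | 430682.17 | 395317.13
X̄ = 430682.17 / 9036.50 = 47.66 mm
Ȳ = 395317.13 / 9036.50 = 43.75 mm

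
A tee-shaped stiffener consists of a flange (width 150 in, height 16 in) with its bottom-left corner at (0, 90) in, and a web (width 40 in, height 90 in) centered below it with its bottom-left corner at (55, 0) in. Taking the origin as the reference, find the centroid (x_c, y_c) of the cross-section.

x_c = 75.00 in, y_c = 66.20 in

web: A = 40 × 90 = 3600.00, centroid at (75.00, 45.00).
flange: A = 150 × 16 = 2400.00, centroid at (75.00, 98.00).
ΣA = 6000.00 in²
ΣAx_c = (3600.00)(75.00) + (2400.00)(75.00) = 450000.00 in³
ΣAy_c = (3600.00)(45.00) + (2400.00)(98.00) = 397200.00 in³
x_c = 450000.00 / 6000.00 = 75.00 in
y_c = 397200.00 / 6000.00 = 66.20 in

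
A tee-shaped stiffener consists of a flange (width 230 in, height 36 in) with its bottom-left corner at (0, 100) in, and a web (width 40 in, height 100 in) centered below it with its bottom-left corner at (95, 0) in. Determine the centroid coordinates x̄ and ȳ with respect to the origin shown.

x̄ = 115.00 in, ȳ = 95.85 in

web: A = 40 × 100 = 4000.00, centroid at (115.00, 50.00).
flange: A = 230 × 36 = 8280.00, centroid at (115.00, 118.00).
ΣA = 12280.00 in²
ΣAx̄ = (4000.00)(115.00) + (8280.00)(115.00) = 1412200.00 in³
ΣAȳ = (4000.00)(50.00) + (8280.00)(118.00) = 1177040.00 in³
x̄ = 1412200.00 / 12280.00 = 115.00 in
ȳ = 1177040.00 / 12280.00 = 95.85 in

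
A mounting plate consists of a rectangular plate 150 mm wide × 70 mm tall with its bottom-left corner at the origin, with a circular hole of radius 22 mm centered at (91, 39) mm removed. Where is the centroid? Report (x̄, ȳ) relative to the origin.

plate: A = 150 × 70 = 10500.00, centroid at (75.00, 35.00).
hole: A = −π·22² = -1520.53, centroid at (91.00, 39.00).
ΣA = 8979.47 mm²
ΣAx̄ = (10500.00)(75.00) + (-1520.53)(91.00) = 649131.69 mm³
ΣAȳ = (10500.00)(35.00) + (-1520.53)(39.00) = 308199.30 mm³
x̄ = 649131.69 / 8979.47 = 72.29 mm
ȳ = 308199.30 / 8979.47 = 34.32 mm

x̄ = 72.29 mm, ȳ = 34.32 mm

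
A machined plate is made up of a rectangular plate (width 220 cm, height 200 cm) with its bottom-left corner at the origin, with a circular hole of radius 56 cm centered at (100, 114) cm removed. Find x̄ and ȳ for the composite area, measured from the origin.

x̄ = 112.89 cm, ȳ = 95.96 cm

plate: A = 220 × 200 = 44000.00, centroid at (110.00, 100.00).
hole: A = −π·56² = -9852.03, centroid at (100.00, 114.00).
ΣA = 34147.97 cm², ΣAx̄ = 3854796.54 cm³, ΣAȳ = 3276868.06 cm³.
x̄ = 3854796.54/34147.97 = 112.89 cm; ȳ = 3276868.06/34147.97 = 95.96 cm.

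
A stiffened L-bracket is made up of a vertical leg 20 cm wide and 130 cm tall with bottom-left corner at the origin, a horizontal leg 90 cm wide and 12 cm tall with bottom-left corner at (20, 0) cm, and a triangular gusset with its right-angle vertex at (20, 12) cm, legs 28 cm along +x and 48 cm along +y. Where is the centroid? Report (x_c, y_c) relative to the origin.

x_c = 26.63 cm, y_c = 44.65 cm

vertical leg: A = 20 × 130 = 2600.00, centroid at (10.00, 65.00).
horizontal leg: A = 90 × 12 = 1080.00, centroid at (65.00, 6.00).
gusset: A = ½·28·48 = 672.00, centroid at (29.33, 28.00).
ΣA = 4352.00 cm²
ΣAx_c = (2600.00)(10.00) + (1080.00)(65.00) + (672.00)(29.33) = 115912.00 cm³
ΣAy_c = (2600.00)(65.00) + (1080.00)(6.00) + (672.00)(28.00) = 194296.00 cm³
x_c = 115912.00 / 4352.00 = 26.63 cm
y_c = 194296.00 / 4352.00 = 44.65 cm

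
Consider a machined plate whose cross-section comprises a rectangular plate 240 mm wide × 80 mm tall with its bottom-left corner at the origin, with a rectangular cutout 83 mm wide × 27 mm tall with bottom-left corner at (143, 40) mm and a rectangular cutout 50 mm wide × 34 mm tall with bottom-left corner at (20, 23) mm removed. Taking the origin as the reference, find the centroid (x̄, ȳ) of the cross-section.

Part | A | x̄ᵢ | ȳᵢ | A·x̄ᵢ | A·ȳᵢ
plate | 19200.00 | 120.00 | 40.00 | 2304000.00 | 768000.00
hole 1 | -2241.00 | 184.50 | 53.50 | -413464.50 | -119893.50
hole 2 | -1700.00 | 45.00 | 40.00 | -76500.00 | -68000.00
Σ | 15259.00 |  |  | 1814035.50 | 580106.50
x̄ = 1814035.50 / 15259.00 = 118.88 mm
ȳ = 580106.50 / 15259.00 = 38.02 mm

x̄ = 118.88 mm, ȳ = 38.02 mm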